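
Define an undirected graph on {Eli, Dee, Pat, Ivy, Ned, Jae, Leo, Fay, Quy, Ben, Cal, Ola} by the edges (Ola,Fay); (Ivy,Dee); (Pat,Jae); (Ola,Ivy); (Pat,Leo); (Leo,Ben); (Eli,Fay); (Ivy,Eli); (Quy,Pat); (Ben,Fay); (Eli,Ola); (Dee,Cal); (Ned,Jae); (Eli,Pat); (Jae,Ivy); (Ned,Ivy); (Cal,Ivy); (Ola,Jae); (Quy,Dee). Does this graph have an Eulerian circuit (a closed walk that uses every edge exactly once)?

No

Degrees: Eli:4, Dee:3, Pat:4, Ivy:6, Ned:2, Jae:4, Leo:2, Fay:3, Quy:2, Ben:2, Cal:2, Ola:4
Vertices with odd degree: Dee, Fay. An Eulerian circuit requires all degrees even.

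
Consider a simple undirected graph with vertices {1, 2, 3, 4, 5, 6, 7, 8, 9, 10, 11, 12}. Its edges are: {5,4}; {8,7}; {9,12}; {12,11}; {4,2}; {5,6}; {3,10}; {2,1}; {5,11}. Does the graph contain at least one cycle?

No

The graph has 12 vertices, 9 edges, and 3 connected components.
Since 9 = 12 - 3, the graph is a forest and contains no cycle.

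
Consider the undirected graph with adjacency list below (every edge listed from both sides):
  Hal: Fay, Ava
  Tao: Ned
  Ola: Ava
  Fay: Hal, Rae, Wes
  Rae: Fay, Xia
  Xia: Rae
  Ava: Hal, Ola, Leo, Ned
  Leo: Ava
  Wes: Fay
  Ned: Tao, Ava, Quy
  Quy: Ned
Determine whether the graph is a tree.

The graph has 11 vertices and 10 edges.
It is connected with exactly 10 edges, hence acyclic — it is a tree.

Yes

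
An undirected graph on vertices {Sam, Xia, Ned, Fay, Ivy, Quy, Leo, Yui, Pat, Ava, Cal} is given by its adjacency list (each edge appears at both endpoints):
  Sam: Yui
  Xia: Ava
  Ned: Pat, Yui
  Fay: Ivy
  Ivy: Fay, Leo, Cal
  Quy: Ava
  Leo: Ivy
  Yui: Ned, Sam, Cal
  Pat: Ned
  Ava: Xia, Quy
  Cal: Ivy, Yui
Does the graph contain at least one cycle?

No

The graph has 11 vertices, 9 edges, and 2 connected components.
A forest on 11 vertices with 2 components has exactly 9 edges, which matches — so no cycle.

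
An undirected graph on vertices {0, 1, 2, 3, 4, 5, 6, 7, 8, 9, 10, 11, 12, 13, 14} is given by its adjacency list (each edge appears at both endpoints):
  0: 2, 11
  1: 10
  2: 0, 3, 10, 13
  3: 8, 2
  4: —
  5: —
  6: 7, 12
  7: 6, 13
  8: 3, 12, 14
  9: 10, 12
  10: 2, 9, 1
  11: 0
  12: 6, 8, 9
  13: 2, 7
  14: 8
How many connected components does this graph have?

3

Component: {4}
Component: {5}
Component: {0, 1, 2, 3, 6, 7, 8, 9, 10, 11, 12, 13, 14}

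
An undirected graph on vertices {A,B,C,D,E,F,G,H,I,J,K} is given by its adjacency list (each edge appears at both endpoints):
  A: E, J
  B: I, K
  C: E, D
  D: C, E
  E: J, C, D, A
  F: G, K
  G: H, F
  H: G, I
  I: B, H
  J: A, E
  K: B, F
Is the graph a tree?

|V| = 11, |E| = 12.
It splits into 2 components, so it cannot be a tree.

No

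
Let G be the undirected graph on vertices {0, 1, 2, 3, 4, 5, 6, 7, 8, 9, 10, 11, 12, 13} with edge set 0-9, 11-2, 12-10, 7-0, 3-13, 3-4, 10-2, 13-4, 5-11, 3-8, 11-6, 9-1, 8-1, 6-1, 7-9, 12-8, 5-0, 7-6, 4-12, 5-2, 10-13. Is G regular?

Degrees: 0:3, 1:3, 2:3, 3:3, 4:3, 5:3, 6:3, 7:3, 8:3, 9:3, 10:3, 11:3, 12:3, 13:3
Every vertex has degree 3, so the graph is 3-regular.

Yes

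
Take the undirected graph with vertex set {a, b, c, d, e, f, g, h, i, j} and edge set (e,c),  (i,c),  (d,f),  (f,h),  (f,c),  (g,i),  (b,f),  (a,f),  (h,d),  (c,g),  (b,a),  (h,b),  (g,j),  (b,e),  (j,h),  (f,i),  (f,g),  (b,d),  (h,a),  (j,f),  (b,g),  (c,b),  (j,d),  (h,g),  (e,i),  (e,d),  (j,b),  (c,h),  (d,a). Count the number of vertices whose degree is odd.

2

Degrees: a:4, b:8, c:6, d:6, e:4, f:8, g:6, h:7, i:4, j:5
Odd-degree vertices: h, j.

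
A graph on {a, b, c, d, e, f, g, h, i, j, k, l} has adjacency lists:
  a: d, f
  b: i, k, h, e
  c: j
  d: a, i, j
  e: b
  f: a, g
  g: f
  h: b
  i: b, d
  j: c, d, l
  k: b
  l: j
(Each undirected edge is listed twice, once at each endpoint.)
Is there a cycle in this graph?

The graph has 12 vertices, 11 edges, and 1 connected component.
A forest on 12 vertices with 1 component has exactly 11 edges, which matches — so no cycle.

No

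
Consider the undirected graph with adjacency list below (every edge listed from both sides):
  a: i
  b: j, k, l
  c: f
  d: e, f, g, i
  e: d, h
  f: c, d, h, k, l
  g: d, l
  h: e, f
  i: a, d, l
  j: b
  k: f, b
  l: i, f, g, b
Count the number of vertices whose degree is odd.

Degrees: a:1, b:3, c:1, d:4, e:2, f:5, g:2, h:2, i:3, j:1, k:2, l:4
Odd-degree vertices: a, b, c, f, i, j.

6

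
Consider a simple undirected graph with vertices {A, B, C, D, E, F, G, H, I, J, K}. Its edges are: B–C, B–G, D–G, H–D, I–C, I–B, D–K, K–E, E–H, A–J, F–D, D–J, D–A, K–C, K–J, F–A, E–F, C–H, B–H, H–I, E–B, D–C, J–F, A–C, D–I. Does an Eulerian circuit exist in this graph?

Degrees: A:4, B:5, C:6, D:8, E:4, F:4, G:2, H:5, I:4, J:4, K:4
B, H have odd degree; an Eulerian circuit needs every degree to be even, so none exists.

No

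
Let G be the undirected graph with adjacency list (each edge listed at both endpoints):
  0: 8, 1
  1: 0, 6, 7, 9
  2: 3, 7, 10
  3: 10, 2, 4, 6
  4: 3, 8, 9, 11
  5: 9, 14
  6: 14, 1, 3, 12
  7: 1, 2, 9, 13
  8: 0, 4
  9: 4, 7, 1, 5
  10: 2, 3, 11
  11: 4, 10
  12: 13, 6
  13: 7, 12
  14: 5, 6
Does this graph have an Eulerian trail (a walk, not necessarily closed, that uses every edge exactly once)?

Yes

Degrees: 0:2, 1:4, 2:3, 3:4, 4:4, 5:2, 6:4, 7:4, 8:2, 9:4, 10:3, 11:2, 12:2, 13:2, 14:2
Odd-degree vertices: 2, 10 (2 total).
The non-isolated vertices are connected and exactly 2 have odd degree, so an Eulerian trail exists (from 2 to 10).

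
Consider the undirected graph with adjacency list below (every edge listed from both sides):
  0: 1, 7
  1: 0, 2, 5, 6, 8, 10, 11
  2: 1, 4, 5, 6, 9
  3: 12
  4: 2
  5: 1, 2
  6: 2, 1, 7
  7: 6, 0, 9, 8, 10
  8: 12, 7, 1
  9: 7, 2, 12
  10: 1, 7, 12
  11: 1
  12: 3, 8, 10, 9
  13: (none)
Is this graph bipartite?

No

2-1-6-2 is an odd cycle (length 3), and a bipartite graph can contain only even cycles.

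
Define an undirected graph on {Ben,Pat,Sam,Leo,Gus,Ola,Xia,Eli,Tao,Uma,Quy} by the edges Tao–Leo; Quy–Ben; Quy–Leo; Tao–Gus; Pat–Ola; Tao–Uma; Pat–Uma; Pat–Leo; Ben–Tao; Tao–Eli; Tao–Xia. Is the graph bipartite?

Yes

Color {Pat, Sam, Tao, Quy} black and {Ben, Leo, Gus, Ola, Xia, Eli, Uma} white. No edge joins two same-colored vertices, so the graph is bipartite.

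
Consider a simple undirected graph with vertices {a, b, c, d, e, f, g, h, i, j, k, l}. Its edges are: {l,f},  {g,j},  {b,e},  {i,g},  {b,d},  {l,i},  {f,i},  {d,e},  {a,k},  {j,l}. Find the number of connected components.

Component: {c}
Component: {h}
Component: {a, k}
Component: {b, d, e}
Component: {f, g, i, j, l}

5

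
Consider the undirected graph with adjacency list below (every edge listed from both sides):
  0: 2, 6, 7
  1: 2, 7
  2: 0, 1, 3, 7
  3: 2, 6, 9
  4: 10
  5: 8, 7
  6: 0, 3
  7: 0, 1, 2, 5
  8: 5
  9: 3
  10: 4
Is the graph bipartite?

The cycle 0-7-2-0 has length 3, which is odd, so the graph is not bipartite.

No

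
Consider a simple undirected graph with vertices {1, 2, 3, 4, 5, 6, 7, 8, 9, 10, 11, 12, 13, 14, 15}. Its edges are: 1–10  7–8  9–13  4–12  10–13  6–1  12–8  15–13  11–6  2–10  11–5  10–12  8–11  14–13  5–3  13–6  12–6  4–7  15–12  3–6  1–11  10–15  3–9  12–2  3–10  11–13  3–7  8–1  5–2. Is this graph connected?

Yes

A breadth-first search from 1 visits 1, 8, 11, 6, 10, 12, 7, 13, 5, 3, 2, 15, 4, 9, 14 — all 15 vertices — so the graph is connected.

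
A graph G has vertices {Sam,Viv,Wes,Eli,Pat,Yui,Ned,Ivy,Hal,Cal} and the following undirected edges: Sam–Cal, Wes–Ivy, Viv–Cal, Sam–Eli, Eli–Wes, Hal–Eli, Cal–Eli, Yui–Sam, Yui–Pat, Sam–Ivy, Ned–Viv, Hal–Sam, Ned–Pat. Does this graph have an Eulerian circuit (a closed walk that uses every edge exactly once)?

Degrees: Sam:5, Viv:2, Wes:2, Eli:4, Pat:2, Yui:2, Ned:2, Ivy:2, Hal:2, Cal:3
Sam, Cal have odd degree; an Eulerian circuit needs every degree to be even, so none exists.

No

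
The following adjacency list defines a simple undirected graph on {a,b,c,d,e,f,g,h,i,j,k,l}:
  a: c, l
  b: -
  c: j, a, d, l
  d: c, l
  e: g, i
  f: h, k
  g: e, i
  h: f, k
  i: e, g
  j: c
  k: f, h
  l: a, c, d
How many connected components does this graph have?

4

Component: {b}
Component: {e, g, i}
Component: {f, h, k}
Component: {a, c, d, j, l}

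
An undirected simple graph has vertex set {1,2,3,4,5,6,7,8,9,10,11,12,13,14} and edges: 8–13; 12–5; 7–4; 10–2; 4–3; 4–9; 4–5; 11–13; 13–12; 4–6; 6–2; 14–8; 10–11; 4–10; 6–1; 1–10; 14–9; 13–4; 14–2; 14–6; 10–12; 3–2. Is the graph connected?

A breadth-first search from 1 visits 1, 10, 6, 4, 12, 11, 2, 14, 5, 7, 9, 13, 3, 8 — all 14 vertices — so the graph is connected.

Yes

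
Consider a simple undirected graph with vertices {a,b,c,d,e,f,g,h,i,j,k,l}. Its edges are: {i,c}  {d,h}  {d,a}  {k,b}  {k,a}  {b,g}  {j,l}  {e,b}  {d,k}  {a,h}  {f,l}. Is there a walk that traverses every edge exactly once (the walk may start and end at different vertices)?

No

Degrees: a:3, b:3, c:1, d:3, e:1, f:1, g:1, h:2, i:1, j:1, k:3, l:2
Odd-degree vertices: a, b, c, d, e, f, g, i, j, k (10 total).
An Eulerian trail requires 0 or 2 odd-degree vertices; here there are 10.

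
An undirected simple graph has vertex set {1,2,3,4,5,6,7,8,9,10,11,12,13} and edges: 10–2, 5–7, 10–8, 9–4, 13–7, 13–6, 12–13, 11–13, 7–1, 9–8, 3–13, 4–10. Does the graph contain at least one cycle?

|V| = 13, |E| = 12, number of components = 2.
One cycle is 10-8-9-4-10.

Yes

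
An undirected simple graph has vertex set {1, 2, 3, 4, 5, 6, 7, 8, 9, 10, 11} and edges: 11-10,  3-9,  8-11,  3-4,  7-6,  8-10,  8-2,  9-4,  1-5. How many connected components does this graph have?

Component: {1, 5}
Component: {6, 7}
Component: {3, 4, 9}
Component: {2, 8, 10, 11}

4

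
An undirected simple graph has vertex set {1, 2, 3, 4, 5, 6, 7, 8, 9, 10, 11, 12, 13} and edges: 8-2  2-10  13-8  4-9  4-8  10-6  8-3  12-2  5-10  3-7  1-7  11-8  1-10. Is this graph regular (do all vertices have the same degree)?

Degrees: 1:2, 2:3, 3:2, 4:2, 5:1, 6:1, 7:2, 8:5, 9:1, 10:4, 11:1, 12:1, 13:1
Vertex 5 has degree 1 while 8 has degree 5, so the graph is not regular.

No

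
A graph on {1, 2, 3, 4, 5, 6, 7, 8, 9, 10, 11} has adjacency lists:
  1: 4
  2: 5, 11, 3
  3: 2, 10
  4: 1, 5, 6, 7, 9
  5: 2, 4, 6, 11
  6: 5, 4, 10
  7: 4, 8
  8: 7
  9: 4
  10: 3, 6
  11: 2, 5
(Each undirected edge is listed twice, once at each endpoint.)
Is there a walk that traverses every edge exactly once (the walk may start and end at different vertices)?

Degrees: 1:1, 2:3, 3:2, 4:5, 5:4, 6:3, 7:2, 8:1, 9:1, 10:2, 11:2
Odd-degree vertices: 1, 2, 4, 6, 8, 9 (6 total).
With 6 odd-degree vertices (more than two), no single trail can use every edge.

No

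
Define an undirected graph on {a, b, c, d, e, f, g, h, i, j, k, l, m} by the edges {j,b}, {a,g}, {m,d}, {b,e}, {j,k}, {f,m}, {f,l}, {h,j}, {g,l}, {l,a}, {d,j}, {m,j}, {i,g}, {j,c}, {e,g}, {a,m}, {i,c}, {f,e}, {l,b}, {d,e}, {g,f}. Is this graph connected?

Starting from a and exploring outward reaches every vertex (a, m, l, g, f, d, j, b, i, e, c, k, h); the graph is connected.

Yes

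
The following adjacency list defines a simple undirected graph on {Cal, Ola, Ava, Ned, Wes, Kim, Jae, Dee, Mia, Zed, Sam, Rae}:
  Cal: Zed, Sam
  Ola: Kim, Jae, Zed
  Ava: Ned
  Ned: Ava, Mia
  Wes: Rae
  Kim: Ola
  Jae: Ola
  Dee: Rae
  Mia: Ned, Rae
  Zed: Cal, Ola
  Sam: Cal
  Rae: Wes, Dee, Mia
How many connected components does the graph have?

2

Component: {Cal, Ola, Kim, Jae, Zed, Sam}
Component: {Ava, Ned, Wes, Dee, Mia, Rae}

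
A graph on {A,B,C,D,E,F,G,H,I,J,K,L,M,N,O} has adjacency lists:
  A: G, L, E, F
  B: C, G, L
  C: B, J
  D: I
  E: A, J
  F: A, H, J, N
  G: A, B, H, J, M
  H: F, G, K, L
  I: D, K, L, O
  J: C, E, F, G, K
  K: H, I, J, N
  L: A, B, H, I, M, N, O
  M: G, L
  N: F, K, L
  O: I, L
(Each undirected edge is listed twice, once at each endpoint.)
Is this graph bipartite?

L-I-O-L is an odd cycle (length 3), and a bipartite graph can contain only even cycles.

No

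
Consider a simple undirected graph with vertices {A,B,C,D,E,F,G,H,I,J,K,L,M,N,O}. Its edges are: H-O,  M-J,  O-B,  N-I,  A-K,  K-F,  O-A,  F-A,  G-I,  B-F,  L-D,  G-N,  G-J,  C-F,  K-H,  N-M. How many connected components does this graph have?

4

Component: {E}
Component: {D, L}
Component: {G, I, J, M, N}
Component: {A, B, C, F, H, K, O}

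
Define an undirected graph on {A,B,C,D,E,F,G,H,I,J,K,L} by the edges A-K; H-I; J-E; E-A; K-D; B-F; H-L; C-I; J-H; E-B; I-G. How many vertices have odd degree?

8

Degrees: A:2, B:2, C:1, D:1, E:3, F:1, G:1, H:3, I:3, J:2, K:2, L:1
Odd-degree vertices: C, D, E, F, G, H, I, L.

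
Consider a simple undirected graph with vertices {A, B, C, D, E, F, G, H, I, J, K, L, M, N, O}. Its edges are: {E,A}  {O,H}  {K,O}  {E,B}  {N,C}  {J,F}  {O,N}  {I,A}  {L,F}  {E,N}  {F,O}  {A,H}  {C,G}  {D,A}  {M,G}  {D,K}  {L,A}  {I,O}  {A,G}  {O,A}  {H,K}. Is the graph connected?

Starting from A and exploring outward reaches every vertex (A, O, G, E, H, L, I, D, K, F, N, M, C, B, J); the graph is connected.

Yes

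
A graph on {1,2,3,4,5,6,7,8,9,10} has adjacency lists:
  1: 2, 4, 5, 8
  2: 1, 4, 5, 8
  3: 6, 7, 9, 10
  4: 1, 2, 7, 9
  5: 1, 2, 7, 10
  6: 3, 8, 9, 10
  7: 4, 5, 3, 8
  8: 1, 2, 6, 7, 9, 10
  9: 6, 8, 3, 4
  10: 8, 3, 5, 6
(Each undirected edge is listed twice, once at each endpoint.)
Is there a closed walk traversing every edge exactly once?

Yes

Degrees: 1:4, 2:4, 3:4, 4:4, 5:4, 6:4, 7:4, 8:6, 9:4, 10:4
All degrees are even and the non-isolated vertices are connected — an Eulerian circuit exists.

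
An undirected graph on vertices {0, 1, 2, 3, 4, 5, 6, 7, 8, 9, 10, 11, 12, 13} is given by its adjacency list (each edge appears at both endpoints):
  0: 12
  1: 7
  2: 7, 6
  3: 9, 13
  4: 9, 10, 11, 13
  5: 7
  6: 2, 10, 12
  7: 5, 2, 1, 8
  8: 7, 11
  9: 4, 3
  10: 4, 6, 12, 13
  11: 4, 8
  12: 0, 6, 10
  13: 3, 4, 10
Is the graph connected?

Yes

Starting from 0 and exploring outward reaches every vertex (0, 12, 10, 6, 4, 13, 2, 9, 11, 3, 7, 8, 1, 5); the graph is connected.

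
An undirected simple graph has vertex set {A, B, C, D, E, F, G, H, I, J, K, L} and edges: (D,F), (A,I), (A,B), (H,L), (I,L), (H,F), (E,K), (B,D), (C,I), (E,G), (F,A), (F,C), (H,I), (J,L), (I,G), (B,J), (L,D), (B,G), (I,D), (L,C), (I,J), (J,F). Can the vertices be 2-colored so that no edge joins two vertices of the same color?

The cycle D-I-L-D has length 3, which is odd, so the graph is not bipartite.

No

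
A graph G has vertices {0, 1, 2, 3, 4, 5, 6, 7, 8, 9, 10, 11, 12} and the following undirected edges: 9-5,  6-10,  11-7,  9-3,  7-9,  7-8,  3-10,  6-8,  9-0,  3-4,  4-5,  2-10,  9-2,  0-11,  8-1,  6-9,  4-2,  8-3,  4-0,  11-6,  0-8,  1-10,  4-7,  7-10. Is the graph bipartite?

A valid 2-coloring puts {4, 8, 9, 10, 11, 12} on one side and {0, 1, 2, 3, 5, 6, 7} on the other; every edge crosses between the two sides.

Yes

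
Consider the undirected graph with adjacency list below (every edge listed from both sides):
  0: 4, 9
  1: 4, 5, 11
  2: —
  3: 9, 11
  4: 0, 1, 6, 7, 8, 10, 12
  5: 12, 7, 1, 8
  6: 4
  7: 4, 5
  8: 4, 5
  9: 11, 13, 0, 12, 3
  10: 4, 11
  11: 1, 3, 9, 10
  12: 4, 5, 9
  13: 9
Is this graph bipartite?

3-11-9-3 is an odd cycle (length 3), and a bipartite graph can contain only even cycles.

No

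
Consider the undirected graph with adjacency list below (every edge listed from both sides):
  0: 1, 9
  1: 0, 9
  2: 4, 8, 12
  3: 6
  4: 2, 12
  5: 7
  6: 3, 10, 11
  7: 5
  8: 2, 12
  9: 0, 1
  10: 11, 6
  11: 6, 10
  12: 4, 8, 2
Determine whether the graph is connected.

No

Component: {5, 7}
Component: {0, 1, 9}
Component: {2, 4, 8, 12}
Component: {3, 6, 10, 11}
No edge joins these 4 groups, so the graph is disconnected.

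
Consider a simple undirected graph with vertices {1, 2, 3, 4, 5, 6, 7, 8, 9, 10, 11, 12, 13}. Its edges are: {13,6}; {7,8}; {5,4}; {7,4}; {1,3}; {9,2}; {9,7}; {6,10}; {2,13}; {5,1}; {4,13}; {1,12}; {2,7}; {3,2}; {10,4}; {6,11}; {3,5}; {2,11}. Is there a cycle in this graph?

Yes

|V| = 13, |E| = 18, number of components = 1.
Since 18 > 13 - 1, a cycle must exist; for instance 3-2-11-6-10-4-5-3.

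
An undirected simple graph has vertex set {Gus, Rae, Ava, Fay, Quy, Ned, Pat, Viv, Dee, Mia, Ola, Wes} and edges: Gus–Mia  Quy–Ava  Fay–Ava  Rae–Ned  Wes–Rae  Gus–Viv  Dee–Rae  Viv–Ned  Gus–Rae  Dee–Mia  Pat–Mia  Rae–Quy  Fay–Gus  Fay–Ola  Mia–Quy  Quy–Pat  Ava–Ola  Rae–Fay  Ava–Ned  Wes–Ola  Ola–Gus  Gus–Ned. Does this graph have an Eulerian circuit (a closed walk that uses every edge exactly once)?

Yes

Degrees: Gus:6, Rae:6, Ava:4, Fay:4, Quy:4, Ned:4, Pat:2, Viv:2, Dee:2, Mia:4, Ola:4, Wes:2
All degrees are even and the non-isolated vertices are connected — an Eulerian circuit exists.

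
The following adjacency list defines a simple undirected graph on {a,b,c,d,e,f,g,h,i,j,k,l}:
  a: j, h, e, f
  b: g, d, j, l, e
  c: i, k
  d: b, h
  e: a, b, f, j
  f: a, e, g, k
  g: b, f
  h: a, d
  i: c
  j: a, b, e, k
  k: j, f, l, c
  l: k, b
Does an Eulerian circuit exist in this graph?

Degrees: a:4, b:5, c:2, d:2, e:4, f:4, g:2, h:2, i:1, j:4, k:4, l:2
b, i have odd degree; an Eulerian circuit needs every degree to be even, so none exists.

No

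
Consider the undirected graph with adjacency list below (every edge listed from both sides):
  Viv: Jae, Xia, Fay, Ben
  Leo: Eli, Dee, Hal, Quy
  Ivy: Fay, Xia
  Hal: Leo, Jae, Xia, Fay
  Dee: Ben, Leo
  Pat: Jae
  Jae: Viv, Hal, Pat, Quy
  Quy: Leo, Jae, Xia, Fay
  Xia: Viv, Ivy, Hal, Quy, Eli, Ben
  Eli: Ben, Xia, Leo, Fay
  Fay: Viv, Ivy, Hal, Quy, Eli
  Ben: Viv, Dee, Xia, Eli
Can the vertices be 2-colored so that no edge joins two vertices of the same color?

No

The cycle Eli-Xia-Ben-Eli has length 3, which is odd, so the graph is not bipartite.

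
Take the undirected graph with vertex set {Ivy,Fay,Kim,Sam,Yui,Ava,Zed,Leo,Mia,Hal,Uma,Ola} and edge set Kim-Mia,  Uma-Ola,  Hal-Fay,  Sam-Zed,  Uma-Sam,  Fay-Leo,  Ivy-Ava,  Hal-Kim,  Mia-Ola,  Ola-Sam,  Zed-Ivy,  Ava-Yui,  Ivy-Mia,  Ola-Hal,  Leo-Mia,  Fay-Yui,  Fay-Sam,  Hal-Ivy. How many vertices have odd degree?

0

Degrees: Ivy:4, Fay:4, Kim:2, Sam:4, Yui:2, Ava:2, Zed:2, Leo:2, Mia:4, Hal:4, Uma:2, Ola:4
Odd-degree vertices: none.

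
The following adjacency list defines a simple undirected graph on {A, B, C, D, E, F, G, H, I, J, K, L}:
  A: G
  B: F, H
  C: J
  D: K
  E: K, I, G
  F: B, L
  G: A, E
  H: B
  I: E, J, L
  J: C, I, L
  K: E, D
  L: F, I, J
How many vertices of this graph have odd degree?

8

Degrees: A:1, B:2, C:1, D:1, E:3, F:2, G:2, H:1, I:3, J:3, K:2, L:3
Odd-degree vertices: A, C, D, E, H, I, J, L.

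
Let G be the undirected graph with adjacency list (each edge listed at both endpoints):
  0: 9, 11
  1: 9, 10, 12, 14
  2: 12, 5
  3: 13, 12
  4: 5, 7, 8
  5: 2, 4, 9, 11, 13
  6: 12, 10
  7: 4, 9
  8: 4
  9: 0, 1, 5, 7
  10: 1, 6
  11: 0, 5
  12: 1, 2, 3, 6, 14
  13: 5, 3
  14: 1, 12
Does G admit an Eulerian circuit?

No

Degrees: 0:2, 1:4, 2:2, 3:2, 4:3, 5:5, 6:2, 7:2, 8:1, 9:4, 10:2, 11:2, 12:5, 13:2, 14:2
Vertices with odd degree: 4, 5, 8, 12. An Eulerian circuit requires all degrees even.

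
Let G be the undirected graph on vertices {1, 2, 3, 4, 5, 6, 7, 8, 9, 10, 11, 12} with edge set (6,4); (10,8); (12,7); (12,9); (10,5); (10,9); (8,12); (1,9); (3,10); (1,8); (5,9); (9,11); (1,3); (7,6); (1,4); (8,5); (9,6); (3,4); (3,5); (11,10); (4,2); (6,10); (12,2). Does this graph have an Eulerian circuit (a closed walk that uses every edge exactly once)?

Degrees: 1:4, 2:2, 3:4, 4:4, 5:4, 6:4, 7:2, 8:4, 9:6, 10:6, 11:2, 12:4
Every vertex has even degree and the edges form a single connected piece, so an Eulerian circuit exists.

Yes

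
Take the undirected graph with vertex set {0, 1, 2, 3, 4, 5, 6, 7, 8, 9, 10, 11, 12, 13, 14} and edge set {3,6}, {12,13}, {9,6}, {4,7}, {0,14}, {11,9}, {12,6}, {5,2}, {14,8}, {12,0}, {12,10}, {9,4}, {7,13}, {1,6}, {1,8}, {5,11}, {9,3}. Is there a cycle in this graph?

The graph has 15 vertices, 17 edges, and 1 connected component.
One cycle is 6-9-3-6.

Yes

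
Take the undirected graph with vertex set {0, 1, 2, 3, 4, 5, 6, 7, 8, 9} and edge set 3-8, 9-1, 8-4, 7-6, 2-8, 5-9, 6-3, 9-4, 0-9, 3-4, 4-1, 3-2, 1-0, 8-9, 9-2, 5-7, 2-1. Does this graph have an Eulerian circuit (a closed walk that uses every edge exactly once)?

Degrees: 0:2, 1:4, 2:4, 3:4, 4:4, 5:2, 6:2, 7:2, 8:4, 9:6
All degrees are even and the non-isolated vertices are connected — an Eulerian circuit exists.

Yes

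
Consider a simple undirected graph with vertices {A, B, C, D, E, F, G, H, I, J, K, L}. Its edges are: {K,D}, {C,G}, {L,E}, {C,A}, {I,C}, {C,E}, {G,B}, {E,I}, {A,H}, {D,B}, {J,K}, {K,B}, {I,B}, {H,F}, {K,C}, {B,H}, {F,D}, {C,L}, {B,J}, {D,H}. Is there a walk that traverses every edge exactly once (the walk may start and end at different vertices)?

Degrees: A:2, B:6, C:6, D:4, E:3, F:2, G:2, H:4, I:3, J:2, K:4, L:2
Odd-degree vertices: E, I (2 total).
With 2 odd-degree vertices and all edges in one connected piece, an Eulerian trail exists (from E to I).

Yes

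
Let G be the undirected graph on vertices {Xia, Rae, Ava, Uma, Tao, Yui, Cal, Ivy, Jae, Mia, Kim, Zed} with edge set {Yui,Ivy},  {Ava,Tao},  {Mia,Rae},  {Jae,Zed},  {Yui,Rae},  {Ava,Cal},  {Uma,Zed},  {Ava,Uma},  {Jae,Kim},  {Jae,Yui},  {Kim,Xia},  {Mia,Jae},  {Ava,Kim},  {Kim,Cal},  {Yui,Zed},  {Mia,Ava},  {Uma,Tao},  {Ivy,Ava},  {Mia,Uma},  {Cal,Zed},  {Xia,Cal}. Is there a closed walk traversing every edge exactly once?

Degrees: Xia:2, Rae:2, Ava:6, Uma:4, Tao:2, Yui:4, Cal:4, Ivy:2, Jae:4, Mia:4, Kim:4, Zed:4
All degrees are even and the non-isolated vertices are connected — an Eulerian circuit exists.

Yes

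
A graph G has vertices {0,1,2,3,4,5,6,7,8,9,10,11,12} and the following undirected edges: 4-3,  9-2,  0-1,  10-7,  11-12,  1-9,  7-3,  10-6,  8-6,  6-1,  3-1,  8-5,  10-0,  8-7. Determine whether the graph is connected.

No

Component: {11, 12}
Component: {0, 1, 2, 3, 4, 5, 6, 7, 8, 9, 10}
No edge joins these 2 groups, so the graph is disconnected.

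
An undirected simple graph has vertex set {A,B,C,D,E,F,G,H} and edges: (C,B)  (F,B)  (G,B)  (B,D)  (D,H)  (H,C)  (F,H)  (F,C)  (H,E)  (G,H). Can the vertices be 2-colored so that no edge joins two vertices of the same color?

No

C-F-H-C is an odd cycle (length 3), and a bipartite graph can contain only even cycles.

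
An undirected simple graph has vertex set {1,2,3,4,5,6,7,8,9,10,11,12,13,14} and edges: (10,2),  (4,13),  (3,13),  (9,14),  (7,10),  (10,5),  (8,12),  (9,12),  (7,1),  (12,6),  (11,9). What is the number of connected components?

3

Component: {3, 4, 13}
Component: {1, 2, 5, 7, 10}
Component: {6, 8, 9, 11, 12, 14}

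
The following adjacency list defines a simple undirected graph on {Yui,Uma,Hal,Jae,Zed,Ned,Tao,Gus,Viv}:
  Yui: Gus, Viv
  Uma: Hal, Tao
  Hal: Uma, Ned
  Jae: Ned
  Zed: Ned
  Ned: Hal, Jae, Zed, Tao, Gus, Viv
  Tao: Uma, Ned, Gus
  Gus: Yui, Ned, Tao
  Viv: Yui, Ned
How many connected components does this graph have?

Component: {Yui, Uma, Hal, Jae, Zed, Ned, Tao, Gus, Viv}

1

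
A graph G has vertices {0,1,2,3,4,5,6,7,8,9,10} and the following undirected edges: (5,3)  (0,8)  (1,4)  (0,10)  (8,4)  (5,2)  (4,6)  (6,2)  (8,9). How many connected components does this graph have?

Component: {7}
Component: {0, 1, 2, 3, 4, 5, 6, 8, 9, 10}

2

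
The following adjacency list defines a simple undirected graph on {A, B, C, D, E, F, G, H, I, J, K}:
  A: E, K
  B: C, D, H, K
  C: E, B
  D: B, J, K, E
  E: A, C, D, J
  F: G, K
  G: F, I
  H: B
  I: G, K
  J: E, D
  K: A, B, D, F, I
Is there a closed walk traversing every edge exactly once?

No

Degrees: A:2, B:4, C:2, D:4, E:4, F:2, G:2, H:1, I:2, J:2, K:5
H, K have odd degree; an Eulerian circuit needs every degree to be even, so none exists.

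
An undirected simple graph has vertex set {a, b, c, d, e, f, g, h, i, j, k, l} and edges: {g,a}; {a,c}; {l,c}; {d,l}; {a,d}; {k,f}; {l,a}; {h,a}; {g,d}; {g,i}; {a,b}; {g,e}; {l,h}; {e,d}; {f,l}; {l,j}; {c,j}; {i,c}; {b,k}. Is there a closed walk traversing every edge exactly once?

Degrees: a:6, b:2, c:4, d:4, e:2, f:2, g:4, h:2, i:2, j:2, k:2, l:6
Every vertex has even degree and the edges form a single connected piece, so an Eulerian circuit exists.

Yes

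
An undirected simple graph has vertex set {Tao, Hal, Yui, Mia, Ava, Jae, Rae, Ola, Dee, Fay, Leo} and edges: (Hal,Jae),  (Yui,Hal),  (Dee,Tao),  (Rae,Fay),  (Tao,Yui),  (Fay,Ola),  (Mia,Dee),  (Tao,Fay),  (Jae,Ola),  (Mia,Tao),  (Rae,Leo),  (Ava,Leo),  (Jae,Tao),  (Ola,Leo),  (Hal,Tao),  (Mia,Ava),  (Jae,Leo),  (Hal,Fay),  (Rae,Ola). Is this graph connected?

Yes

Starting from Tao and exploring outward reaches every vertex (Tao, Fay, Mia, Dee, Hal, Yui, Jae, Rae, Ola, Ava, Leo); the graph is connected.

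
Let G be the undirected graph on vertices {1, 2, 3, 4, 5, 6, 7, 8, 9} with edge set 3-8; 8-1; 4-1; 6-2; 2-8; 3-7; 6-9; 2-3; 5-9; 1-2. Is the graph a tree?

No

The graph has 9 vertices and 10 edges.
A tree on 9 vertices has exactly 8 edges; this graph has 10, so it contains a cycle and is not a tree.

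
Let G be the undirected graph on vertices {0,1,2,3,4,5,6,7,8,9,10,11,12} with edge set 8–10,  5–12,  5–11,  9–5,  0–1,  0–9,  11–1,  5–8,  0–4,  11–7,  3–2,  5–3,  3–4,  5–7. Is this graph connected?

No

Component: {6}
Component: {0, 1, 2, 3, 4, 5, 7, 8, 9, 10, 11, 12}
No edge joins these 2 groups, so the graph is disconnected.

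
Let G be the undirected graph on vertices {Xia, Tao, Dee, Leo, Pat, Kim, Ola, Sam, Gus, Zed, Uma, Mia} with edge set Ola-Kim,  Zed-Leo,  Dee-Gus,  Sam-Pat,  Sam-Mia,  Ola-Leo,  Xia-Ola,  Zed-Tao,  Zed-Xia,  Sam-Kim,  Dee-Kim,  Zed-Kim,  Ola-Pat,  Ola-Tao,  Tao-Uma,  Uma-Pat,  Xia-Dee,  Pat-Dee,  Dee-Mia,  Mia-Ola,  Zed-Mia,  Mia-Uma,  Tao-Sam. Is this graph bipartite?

Yes

Color {Dee, Ola, Sam, Zed, Uma} black and {Xia, Tao, Leo, Pat, Kim, Gus, Mia} white. No edge joins two same-colored vertices, so the graph is bipartite.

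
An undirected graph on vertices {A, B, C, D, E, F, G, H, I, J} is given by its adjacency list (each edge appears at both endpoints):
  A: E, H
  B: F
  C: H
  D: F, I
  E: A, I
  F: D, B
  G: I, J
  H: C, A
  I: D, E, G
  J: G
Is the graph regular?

No

Degrees: A:2, B:1, C:1, D:2, E:2, F:2, G:2, H:2, I:3, J:1
Degrees are not all equal (e.g. deg(B)=1 but deg(I)=3); not regular.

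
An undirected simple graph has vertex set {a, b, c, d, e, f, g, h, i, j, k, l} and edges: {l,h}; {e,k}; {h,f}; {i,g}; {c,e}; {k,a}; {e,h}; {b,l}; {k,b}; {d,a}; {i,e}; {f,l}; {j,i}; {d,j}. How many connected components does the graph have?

1

Component: {a, b, c, d, e, f, g, h, i, j, k, l}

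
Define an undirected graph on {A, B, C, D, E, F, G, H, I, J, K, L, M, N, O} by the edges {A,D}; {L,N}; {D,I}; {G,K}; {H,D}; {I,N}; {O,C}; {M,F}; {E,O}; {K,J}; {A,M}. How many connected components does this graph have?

4

Component: {B}
Component: {C, E, O}
Component: {G, J, K}
Component: {A, D, F, H, I, L, M, N}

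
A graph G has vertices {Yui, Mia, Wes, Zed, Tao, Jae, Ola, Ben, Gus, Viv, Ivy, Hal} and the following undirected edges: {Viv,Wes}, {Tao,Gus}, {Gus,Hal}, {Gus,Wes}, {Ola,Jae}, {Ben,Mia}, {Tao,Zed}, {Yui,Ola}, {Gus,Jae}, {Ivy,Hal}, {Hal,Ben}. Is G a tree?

The graph has 12 vertices and 11 edges.
It is connected with exactly 11 edges, hence acyclic — it is a tree.

Yes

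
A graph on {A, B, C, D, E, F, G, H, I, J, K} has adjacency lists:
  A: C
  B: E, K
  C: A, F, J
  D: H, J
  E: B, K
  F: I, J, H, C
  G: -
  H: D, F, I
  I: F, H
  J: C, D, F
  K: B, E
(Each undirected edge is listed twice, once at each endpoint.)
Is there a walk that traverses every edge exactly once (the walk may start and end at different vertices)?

No

Degrees: A:1, B:2, C:3, D:2, E:2, F:4, G:0, H:3, I:2, J:3, K:2
Odd-degree vertices: A, C, H, J (4 total).
With 4 odd-degree vertices (more than two), no single trail can use every edge.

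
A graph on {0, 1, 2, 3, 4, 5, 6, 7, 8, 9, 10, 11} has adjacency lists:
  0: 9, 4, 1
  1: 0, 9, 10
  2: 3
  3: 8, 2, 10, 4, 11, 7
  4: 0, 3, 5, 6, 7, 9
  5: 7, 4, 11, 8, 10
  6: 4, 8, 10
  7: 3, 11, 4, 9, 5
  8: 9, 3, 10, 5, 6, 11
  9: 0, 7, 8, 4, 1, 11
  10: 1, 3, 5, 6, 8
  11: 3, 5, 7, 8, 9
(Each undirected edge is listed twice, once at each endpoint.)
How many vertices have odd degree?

8

Degrees: 0:3, 1:3, 2:1, 3:6, 4:6, 5:5, 6:3, 7:5, 8:6, 9:6, 10:5, 11:5
Odd-degree vertices: 0, 1, 2, 5, 6, 7, 10, 11.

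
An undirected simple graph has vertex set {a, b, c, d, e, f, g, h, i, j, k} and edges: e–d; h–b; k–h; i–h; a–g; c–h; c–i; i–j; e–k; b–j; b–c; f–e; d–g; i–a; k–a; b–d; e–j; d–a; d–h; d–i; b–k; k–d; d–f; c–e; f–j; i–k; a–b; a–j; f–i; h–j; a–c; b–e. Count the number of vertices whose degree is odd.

Degrees: a:7, b:7, c:5, d:8, e:6, f:4, g:2, h:6, i:7, j:6, k:6
Odd-degree vertices: a, b, c, i.

4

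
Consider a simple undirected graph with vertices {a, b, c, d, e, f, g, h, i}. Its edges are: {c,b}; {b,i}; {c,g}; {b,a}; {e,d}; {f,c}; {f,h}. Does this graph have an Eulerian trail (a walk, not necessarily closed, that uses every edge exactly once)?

No

Degrees: a:1, b:3, c:3, d:1, e:1, f:2, g:1, h:1, i:1
Odd-degree vertices: a, b, c, d, e, g, h, i (8 total).
An Eulerian trail requires 0 or 2 odd-degree vertices; here there are 8.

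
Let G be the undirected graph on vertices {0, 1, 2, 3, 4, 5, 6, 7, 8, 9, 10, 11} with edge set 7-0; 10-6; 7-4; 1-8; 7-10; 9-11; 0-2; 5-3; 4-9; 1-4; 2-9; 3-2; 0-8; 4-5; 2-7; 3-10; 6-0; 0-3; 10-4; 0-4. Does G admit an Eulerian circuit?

Degrees: 0:6, 1:2, 2:4, 3:4, 4:6, 5:2, 6:2, 7:4, 8:2, 9:3, 10:4, 11:1
Vertices with odd degree: 9, 11. An Eulerian circuit requires all degrees even.

No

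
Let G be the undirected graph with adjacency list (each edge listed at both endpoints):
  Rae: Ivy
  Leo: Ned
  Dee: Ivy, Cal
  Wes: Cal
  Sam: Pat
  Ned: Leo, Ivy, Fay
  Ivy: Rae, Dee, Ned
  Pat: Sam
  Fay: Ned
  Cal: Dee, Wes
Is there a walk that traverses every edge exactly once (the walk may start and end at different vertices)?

Degrees: Rae:1, Leo:1, Dee:2, Wes:1, Sam:1, Ned:3, Ivy:3, Pat:1, Fay:1, Cal:2
Odd-degree vertices: Rae, Leo, Wes, Sam, Ned, Ivy, Pat, Fay (8 total).
With 8 odd-degree vertices (more than two), no single trail can use every edge.

No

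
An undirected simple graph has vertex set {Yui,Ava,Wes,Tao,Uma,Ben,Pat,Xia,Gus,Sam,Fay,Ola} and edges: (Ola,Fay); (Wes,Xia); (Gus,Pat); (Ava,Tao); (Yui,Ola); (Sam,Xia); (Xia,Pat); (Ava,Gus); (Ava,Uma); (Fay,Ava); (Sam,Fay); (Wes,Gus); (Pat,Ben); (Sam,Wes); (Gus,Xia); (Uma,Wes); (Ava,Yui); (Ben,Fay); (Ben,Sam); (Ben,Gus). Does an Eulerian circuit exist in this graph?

No

Degrees: Yui:2, Ava:5, Wes:4, Tao:1, Uma:2, Ben:4, Pat:3, Xia:4, Gus:5, Sam:4, Fay:4, Ola:2
Ava, Tao, Pat, Gus have odd degree; an Eulerian circuit needs every degree to be even, so none exists.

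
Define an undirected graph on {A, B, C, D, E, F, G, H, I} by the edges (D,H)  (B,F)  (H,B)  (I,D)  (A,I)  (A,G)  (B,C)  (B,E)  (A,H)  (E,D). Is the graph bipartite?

Color {C, E, F, G, H, I} black and {A, B, D} white. No edge joins two same-colored vertices, so the graph is bipartite.

Yes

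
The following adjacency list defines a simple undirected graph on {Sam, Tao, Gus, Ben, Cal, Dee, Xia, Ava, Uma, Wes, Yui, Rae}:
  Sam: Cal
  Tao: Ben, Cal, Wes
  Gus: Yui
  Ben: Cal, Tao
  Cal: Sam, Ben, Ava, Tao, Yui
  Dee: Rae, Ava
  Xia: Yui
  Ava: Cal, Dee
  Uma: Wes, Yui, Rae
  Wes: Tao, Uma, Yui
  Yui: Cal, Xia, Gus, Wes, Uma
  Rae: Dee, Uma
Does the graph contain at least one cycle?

Yes

The graph has 12 vertices, 15 edges, and 1 connected component.
One cycle is Cal-Yui-Uma-Rae-Dee-Ava-Cal.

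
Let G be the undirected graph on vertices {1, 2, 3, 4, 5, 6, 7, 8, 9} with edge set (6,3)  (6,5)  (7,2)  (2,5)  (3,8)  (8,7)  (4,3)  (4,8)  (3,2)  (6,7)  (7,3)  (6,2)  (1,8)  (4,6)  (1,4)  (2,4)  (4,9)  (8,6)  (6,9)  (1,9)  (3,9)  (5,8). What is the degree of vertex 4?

Neighbors of 4: 1, 2, 3, 6, 8, 9.

6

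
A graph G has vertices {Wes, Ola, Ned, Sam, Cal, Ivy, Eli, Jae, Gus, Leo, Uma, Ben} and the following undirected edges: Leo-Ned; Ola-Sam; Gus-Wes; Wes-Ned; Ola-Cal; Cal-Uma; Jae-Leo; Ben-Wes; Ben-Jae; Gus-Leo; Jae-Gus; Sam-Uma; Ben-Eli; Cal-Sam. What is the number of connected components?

Component: {Ivy}
Component: {Ola, Sam, Cal, Uma}
Component: {Wes, Ned, Eli, Jae, Gus, Leo, Ben}

3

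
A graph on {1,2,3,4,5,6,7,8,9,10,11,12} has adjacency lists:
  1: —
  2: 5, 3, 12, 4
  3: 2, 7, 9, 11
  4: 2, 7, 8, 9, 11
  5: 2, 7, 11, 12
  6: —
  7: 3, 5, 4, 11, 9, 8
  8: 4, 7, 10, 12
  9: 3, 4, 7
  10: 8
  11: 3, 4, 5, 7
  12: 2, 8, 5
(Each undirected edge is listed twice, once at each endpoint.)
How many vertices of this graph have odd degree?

4

Degrees: 1:0, 2:4, 3:4, 4:5, 5:4, 6:0, 7:6, 8:4, 9:3, 10:1, 11:4, 12:3
Odd-degree vertices: 4, 9, 10, 12.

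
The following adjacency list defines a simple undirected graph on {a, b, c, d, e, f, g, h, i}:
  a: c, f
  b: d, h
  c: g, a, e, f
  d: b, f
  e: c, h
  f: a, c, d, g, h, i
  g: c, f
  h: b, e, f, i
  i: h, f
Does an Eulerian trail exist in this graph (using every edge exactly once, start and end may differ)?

Degrees: a:2, b:2, c:4, d:2, e:2, f:6, g:2, h:4, i:2
Odd-degree vertices: none (0 total).
With 0 odd-degree vertices and all edges in one connected piece, an Eulerian trail exists.

Yes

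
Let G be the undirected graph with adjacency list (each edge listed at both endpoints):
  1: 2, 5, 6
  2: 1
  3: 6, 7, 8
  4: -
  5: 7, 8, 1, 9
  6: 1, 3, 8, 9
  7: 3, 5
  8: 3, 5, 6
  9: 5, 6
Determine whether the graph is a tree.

No

|V| = 9, |E| = 11.
It splits into 2 components, so it cannot be a tree.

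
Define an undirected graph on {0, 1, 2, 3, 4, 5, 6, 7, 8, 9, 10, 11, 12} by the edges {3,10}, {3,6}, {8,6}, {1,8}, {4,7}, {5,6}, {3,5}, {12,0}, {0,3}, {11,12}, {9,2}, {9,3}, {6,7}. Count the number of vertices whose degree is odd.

Degrees: 0:2, 1:1, 2:1, 3:5, 4:1, 5:2, 6:4, 7:2, 8:2, 9:2, 10:1, 11:1, 12:2
Odd-degree vertices: 1, 2, 3, 4, 10, 11.

6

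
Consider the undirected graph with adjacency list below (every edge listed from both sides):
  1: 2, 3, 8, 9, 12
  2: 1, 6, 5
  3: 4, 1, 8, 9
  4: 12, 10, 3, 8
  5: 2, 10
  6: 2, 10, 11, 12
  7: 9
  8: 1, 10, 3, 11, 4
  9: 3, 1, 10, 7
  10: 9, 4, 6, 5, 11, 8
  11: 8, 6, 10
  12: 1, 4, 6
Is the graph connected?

Starting from 1 and exploring outward reaches every vertex (1, 3, 2, 12, 8, 9, 4, 6, 5, 11, 10, 7); the graph is connected.

Yes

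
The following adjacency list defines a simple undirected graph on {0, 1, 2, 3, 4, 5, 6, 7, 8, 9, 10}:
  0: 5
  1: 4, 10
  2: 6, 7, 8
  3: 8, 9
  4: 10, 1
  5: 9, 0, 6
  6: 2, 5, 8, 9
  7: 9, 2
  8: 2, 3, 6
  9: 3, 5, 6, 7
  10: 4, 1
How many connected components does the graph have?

2

Component: {1, 4, 10}
Component: {0, 2, 3, 5, 6, 7, 8, 9}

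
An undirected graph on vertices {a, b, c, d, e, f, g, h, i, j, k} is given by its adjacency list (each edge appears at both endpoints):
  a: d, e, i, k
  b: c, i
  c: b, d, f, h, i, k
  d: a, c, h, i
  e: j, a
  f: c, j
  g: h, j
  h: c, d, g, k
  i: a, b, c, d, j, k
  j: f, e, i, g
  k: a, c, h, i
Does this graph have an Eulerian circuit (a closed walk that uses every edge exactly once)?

Yes

Degrees: a:4, b:2, c:6, d:4, e:2, f:2, g:2, h:4, i:6, j:4, k:4
All degrees are even and the non-isolated vertices are connected — an Eulerian circuit exists.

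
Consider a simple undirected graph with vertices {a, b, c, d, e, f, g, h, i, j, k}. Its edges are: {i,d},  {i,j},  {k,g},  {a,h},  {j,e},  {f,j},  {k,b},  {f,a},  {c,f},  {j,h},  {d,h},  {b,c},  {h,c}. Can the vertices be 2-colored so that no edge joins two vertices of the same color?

Color {b, e, f, g, h, i} black and {a, c, d, j, k} white. No edge joins two same-colored vertices, so the graph is bipartite.

Yes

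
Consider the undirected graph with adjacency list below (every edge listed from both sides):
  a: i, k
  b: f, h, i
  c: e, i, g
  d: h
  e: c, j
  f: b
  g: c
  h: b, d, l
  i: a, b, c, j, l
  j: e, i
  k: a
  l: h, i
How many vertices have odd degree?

8

Degrees: a:2, b:3, c:3, d:1, e:2, f:1, g:1, h:3, i:5, j:2, k:1, l:2
Odd-degree vertices: b, c, d, f, g, h, i, k.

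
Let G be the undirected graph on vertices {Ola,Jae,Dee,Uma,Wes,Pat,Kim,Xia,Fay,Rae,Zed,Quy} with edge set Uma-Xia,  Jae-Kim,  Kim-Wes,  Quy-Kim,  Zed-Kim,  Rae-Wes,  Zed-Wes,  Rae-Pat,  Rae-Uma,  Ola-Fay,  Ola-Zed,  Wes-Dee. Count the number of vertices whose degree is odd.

Degrees: Ola:2, Jae:1, Dee:1, Uma:2, Wes:4, Pat:1, Kim:4, Xia:1, Fay:1, Rae:3, Zed:3, Quy:1
Odd-degree vertices: Jae, Dee, Pat, Xia, Fay, Rae, Zed, Quy.

8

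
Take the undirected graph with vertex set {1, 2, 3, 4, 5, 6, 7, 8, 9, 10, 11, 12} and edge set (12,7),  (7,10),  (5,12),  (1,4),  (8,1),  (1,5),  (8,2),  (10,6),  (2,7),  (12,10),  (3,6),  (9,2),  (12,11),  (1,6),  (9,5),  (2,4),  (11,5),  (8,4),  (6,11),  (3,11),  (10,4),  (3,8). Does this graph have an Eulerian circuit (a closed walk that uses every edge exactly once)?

Degrees: 1:4, 2:4, 3:3, 4:4, 5:4, 6:4, 7:3, 8:4, 9:2, 10:4, 11:4, 12:4
3, 7 have odd degree; an Eulerian circuit needs every degree to be even, so none exists.

No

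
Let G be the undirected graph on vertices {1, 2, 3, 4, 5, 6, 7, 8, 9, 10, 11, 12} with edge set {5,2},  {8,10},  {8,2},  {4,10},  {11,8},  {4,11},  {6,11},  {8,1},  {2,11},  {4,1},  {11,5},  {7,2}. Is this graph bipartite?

The cycle 5-2-11-5 has length 3, which is odd, so the graph is not bipartite.

No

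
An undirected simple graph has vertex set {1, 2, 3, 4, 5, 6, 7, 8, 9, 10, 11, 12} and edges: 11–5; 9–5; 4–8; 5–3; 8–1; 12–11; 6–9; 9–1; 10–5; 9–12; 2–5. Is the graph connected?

Component: {7}
Component: {1, 2, 3, 4, 5, 6, 8, 9, 10, 11, 12}
No edge joins these 2 groups, so the graph is disconnected.

No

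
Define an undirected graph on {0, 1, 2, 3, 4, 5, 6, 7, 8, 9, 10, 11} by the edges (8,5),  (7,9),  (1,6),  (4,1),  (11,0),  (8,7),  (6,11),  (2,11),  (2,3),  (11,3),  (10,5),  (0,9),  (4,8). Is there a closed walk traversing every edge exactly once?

Degrees: 0:2, 1:2, 2:2, 3:2, 4:2, 5:2, 6:2, 7:2, 8:3, 9:2, 10:1, 11:4
Vertices with odd degree: 8, 10. An Eulerian circuit requires all degrees even.

No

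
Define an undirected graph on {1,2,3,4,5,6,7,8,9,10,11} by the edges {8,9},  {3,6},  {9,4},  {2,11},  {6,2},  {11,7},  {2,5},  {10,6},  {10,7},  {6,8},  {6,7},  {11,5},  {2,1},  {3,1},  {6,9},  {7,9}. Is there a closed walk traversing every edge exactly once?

Degrees: 1:2, 2:4, 3:2, 4:1, 5:2, 6:6, 7:4, 8:2, 9:4, 10:2, 11:3
Vertices with odd degree: 4, 11. An Eulerian circuit requires all degrees even.

No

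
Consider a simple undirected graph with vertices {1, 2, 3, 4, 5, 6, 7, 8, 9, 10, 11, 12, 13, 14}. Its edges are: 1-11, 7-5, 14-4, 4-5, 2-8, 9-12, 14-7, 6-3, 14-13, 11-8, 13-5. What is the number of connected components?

Component: {10}
Component: {3, 6}
Component: {9, 12}
Component: {1, 2, 8, 11}
Component: {4, 5, 7, 13, 14}

5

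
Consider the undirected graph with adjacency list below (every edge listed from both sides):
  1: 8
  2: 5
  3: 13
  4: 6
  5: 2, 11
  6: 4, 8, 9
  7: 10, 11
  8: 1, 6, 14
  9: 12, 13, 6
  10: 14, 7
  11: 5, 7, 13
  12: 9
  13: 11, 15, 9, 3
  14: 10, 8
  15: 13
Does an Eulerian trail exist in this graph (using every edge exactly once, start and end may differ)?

No

Degrees: 1:1, 2:1, 3:1, 4:1, 5:2, 6:3, 7:2, 8:3, 9:3, 10:2, 11:3, 12:1, 13:4, 14:2, 15:1
Odd-degree vertices: 1, 2, 3, 4, 6, 8, 9, 11, 12, 15 (10 total).
With 10 odd-degree vertices (more than two), no single trail can use every edge.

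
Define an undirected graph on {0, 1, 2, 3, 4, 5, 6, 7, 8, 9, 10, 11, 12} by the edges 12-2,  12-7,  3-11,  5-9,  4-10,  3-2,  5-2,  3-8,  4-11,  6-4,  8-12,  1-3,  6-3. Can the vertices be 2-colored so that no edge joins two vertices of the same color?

Color {0, 3, 4, 5, 12} black and {1, 2, 6, 7, 8, 9, 10, 11} white. No edge joins two same-colored vertices, so the graph is bipartite.

Yes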